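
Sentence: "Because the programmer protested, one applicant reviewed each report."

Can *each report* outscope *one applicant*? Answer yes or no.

The adjunct clause does not contain *each report*, which is the matrix object.
No island intervenes, so both surface and inverse scope are derivable.
Both orderings are possible: *one applicant* > *each report* and *each report* > *one applicant*.

Yes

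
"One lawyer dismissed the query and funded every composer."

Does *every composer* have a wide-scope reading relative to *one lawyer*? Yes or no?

No

*every composer* is embedded in one conjunct of the coordinate structure (*funded every composer*).
A quantifier cannot raise out of one conjunct of a coordination across the whole coordinate structure — the CSC applies to QR.
So *every composer* cannot raise to a position above *one lawyer*.
(Only the surface reading survives: one fixed lawyer with respect to all the relevant composers.)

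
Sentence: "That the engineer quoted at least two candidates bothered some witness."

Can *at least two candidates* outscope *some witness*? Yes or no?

No

The DP *at least two candidates* is contained in the sentential subject *that the engineer quoted at least two candidates*.
Subjects — clausal subjects included — are islands for extraction, and QR is no exception.
*at least two candidates* > *some witness* would require crossing that boundary, which is illicit.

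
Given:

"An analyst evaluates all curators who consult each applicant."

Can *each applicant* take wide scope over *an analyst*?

The DP *each applicant* is contained in the relative clause *who consult each applicant* modifying *all curators*.
The relative clause forms an island for QR, so the quantifier is confined to the head noun's restrictor.
So the wide-scope reading for *each applicant* is blocked.

No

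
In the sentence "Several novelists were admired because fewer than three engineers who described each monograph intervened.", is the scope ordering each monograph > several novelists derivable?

*each monograph* is embedded in the relative clause *who described each monograph*, which is itself inside the adjunct *because fewer than three engineers who described each monograph intervened*.
Even if one barrier were somehow void, the other would still block QR.
So *each monograph* cannot raise to a position above *several novelists*.

No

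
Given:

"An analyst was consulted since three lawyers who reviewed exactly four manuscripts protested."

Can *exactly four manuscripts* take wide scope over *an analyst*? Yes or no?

No

The target quantifier *exactly four manuscripts* is part of the relative clause *who reviewed exactly four manuscripts*, which is itself inside the adjunct *since three lawyers who reviewed exactly four manuscripts protested*.
Two island boundaries intervene — the relative clause and the adjunct. Either alone would block QR.
There is no licit LF on which *exactly four manuscripts* c-commands *an analyst*.
(Only the surface reading survives: one fixed analyst with respect to all the relevant manuscripts.)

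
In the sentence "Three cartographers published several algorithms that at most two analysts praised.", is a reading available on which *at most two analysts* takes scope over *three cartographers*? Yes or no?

*at most two analysts* sits inside the relative clause *that at most two analysts praised* modifying *several algorithms*.
Quantifiers inside a relative clause are trapped there; the RC boundary blocks QR.
The inverse ordering *at most two analysts* > *three cartographers* is therefore underivable.

No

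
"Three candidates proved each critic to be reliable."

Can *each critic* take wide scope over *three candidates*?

The ECM infinitive is scope-transparent — *each critic* is free to raise above *three candidates*.
No island intervenes, so both surface and inverse scope are derivable.

Yes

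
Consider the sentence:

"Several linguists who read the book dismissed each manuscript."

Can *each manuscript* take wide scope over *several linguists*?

Although the sentence contains a relative clause (*who read the book*), *each manuscript* is outside it, in the matrix VP.
Nothing blocks QR of the lower DP to a position above the higher one, so inverse scope is available.

Yes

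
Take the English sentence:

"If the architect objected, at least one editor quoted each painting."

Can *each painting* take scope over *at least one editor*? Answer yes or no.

*each painting* is a matrix argument; the adjunct is an island but the target quantifier is outside it.
No island intervenes, so both surface and inverse scope are derivable.

Yes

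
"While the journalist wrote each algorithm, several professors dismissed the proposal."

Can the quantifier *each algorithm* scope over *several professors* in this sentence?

Structurally, *each algorithm* is inside the adjunct clause *while the journalist wrote each algorithm*.
The adjunct-island constraint bars QR out of an adverbial clause.
There is no licit LF on which *each algorithm* c-commands *several professors*.

No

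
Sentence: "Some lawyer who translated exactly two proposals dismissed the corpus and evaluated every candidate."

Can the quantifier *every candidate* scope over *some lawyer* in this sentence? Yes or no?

The DP *every candidate* is contained in one conjunct of the coordinate structure (*evaluated every candidate*).
QR out of a conjunct would have to apply non-ATB, which the CSC forbids.
*every candidate* is confined to the island and cannot take scope over *some lawyer*.
(Only the surface reading survives: one fixed lawyer with respect to all the relevant candidates.)

No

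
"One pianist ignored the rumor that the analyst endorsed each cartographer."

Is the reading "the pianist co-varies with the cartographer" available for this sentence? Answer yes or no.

No

That reading corresponds to *each cartographer* > *one pianist*.
The DP *each cartographer* is contained in the complex NP *the rumor that the analyst endorsed each cartographer*.
The complex NP is opaque for QR — the quantifier is frozen inside the noun's complement.
Hence only narrow scope for *each cartographer* (under *one pianist*) survives.
(Only the surface reading survives: one fixed pianist with respect to all the relevant cartographers.)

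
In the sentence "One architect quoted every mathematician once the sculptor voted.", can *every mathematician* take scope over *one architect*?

The adjunct island is irrelevant here — *every mathematician* and *one architect* are both in the matrix clause.
Nothing blocks QR of the lower DP to a position above the higher one, so inverse scope is available.

Yes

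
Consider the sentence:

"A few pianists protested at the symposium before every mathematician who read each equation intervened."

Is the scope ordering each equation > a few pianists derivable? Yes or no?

The target quantifier *each equation* is part of the relative clause *who read each equation*, which is itself inside the adjunct *before every mathematician who read each equation intervened*.
Both the relative clause and the enclosing adjunct are scope islands; QR cannot cross either.
So *each equation* cannot raise high enough to outscope *a few pianists*; only the surface ordering *a few pianists* > *each equation* is available.

No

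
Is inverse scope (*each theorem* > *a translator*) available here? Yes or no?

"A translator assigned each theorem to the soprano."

*each theorem* is the matrix object and *a translator* the matrix subject; the two are clausemates.
No island intervenes, so both surface and inverse scope are derivable.
So *each theorem* > *a translator* is among the available readings.

Yes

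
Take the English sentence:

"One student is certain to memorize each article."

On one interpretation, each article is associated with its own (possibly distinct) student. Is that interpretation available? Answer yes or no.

The described interpretation is the *each article* > *one student* scoping.
*each article* is inside a raising infinitive, which is transparent to QR (no CP barrier), so it behaves as a matrix argument.
Clause-internal QR can adjoin the lower DP above the subject, yielding the inverse reading.

Yes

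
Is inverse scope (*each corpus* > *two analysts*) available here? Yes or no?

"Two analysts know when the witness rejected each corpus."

No

*each corpus* occurs within the embedded question *when the witness rejected each corpus*.
The wh-island constraint blocks QR out of an embedded interrogative.
So the wide-scope reading for *each corpus* is blocked.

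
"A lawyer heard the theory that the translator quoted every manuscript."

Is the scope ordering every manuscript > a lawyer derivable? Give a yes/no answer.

No

*every manuscript* occurs within the complex NP *the theory that the translator quoted every manuscript*.
A that-clause complement to a noun is an island; QR cannot cross the NP boundary.
So *every manuscript* cannot raise high enough to outscope *a lawyer*; only the surface ordering *a lawyer* > *every manuscript* is available.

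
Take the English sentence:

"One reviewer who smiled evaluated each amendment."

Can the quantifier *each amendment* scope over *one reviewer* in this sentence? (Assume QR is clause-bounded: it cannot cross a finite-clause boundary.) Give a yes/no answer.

Although the sentence contains a relative clause (*who smiled*), *each amendment* is outside it, in the matrix VP.
Nothing blocks QR of the lower DP to a position above the higher one, so inverse scope is available.

Yes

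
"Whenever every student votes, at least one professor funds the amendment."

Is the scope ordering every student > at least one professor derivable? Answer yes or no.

The DP *every student* is contained in the adjunct clause *whenever every student votes*.
Since the clause is an adjunct (not a complement), the Adjunct Condition blocks QR across its edge.
*every student* > *at least one professor* would require crossing that boundary, which is illicit.

No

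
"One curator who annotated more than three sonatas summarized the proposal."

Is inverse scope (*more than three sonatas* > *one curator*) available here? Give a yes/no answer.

No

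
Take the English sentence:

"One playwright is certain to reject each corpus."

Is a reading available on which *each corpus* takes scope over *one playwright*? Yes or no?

Yes

*each corpus* is the object of the infinitival complement of a raising predicate; raising infinitives are transparent for QR, so the two DPs are in effect clausemates.
Nothing blocks QR of the lower DP to a position above the higher one, so inverse scope is available.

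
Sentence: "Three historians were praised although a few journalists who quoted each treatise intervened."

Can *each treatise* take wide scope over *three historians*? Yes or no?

No

The DP *each treatise* is contained in the relative clause *who quoted each treatise*, which is itself inside the adjunct *although a few journalists who quoted each treatise intervened*.
Two island boundaries intervene — the relative clause and the adjunct. Either alone would block QR.
So the wide-scope reading for *each treatise* is blocked.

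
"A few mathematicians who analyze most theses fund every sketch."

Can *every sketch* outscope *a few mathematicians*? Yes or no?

Yes

Although the sentence contains a relative clause (*who analyze most theses*), *every sketch* is outside it, in the matrix VP.
No island intervenes, so both surface and inverse scope are derivable.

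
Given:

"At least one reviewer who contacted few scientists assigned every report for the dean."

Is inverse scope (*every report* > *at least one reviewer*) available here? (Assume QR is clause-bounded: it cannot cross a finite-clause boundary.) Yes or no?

The relative clause *who contacted few scientists* modifies *at least one reviewer*, but *every report* is not inside that relative clause — it is an argument of the matrix verb.
No island intervenes, so both surface and inverse scope are derivable.

Yes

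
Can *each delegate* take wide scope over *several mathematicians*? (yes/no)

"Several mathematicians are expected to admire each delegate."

*each delegate* is the object of the infinitival complement of a raising predicate; raising infinitives are transparent for QR, so the two DPs are in effect clausemates.
Ordinary QR to a clause-peripheral position gives the wide-scope LF for the lower DP.

Yes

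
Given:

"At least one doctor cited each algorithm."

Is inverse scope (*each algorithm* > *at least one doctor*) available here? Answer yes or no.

Both DPs are arguments of the same predicate; there is no clause or island boundary between them.
No island intervenes, so both surface and inverse scope are derivable.
Both orderings are possible: *at least one doctor* > *each algorithm* and *each algorithm* > *at least one doctor*.

Yes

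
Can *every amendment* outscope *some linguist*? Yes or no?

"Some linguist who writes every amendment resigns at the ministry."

The target quantifier *every amendment* is part of the relative clause *who writes every amendment*.
Quantifiers inside a relative clause are trapped there; the RC boundary blocks QR.
*every amendment* > *some linguist* would require crossing that boundary, which is illicit.
(Only the surface reading survives: one fixed linguist with respect to all the relevant amendments.)

No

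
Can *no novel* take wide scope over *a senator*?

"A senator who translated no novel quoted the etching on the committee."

*no novel* occurs within the relative clause *who translated no novel*.
A relative clause is a scope island — quantifier raising cannot cross its boundary.
There is no licit LF on which *no novel* c-commands *a senator*.
(Only the surface reading survives: one fixed senator with respect to all the relevant novels.)

No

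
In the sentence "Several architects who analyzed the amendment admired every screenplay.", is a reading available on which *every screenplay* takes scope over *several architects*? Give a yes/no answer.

Although the sentence contains a relative clause (*who analyzed the amendment*), *every screenplay* is outside it, in the matrix VP.
Clause-internal QR can adjoin the lower DP above the subject, yielding the inverse reading.
The sentence is scopally ambiguous between *several architects* > *every screenplay* and *every screenplay* > *several architects*.

Yes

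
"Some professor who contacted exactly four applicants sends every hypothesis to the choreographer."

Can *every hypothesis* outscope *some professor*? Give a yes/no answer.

*every hypothesis* is a matrix argument; only *some professor* is modified by the relative clause *who contacted exactly four applicants*, so the RC island is irrelevant to the target quantifier.
Ordinary QR to a clause-peripheral position gives the wide-scope LF for the lower DP.

Yes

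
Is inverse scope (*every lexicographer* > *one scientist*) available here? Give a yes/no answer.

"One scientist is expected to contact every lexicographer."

Yes

*every lexicographer* is the object of the infinitival complement of a raising predicate; raising infinitives are transparent for QR, so the two DPs are in effect clausemates.
Ordinary QR to a clause-peripheral position gives the wide-scope LF for the lower DP.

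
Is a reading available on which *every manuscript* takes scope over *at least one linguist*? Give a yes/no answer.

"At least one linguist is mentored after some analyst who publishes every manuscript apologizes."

No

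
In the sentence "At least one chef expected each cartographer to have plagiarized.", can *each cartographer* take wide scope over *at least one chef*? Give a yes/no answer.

Yes

*each cartographer* is the subject of an ECM infinitive — the infinitival complement of an ECM verb is not a scope island, so *each cartographer* can raise into the matrix clause.
Ordinary QR to a clause-peripheral position gives the wide-scope LF for the lower DP.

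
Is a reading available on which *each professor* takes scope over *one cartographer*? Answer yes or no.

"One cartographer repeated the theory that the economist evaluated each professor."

No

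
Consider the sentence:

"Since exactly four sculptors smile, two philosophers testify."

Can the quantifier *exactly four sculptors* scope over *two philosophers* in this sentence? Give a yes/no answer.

No

*exactly four sculptors* sits inside the adjunct clause *since exactly four sculptors smile*.
Since the clause is an adjunct (not a complement), the Adjunct Condition blocks QR across its edge.
The ordering *exactly four sculptors* > *two philosophers* is therefore underivable.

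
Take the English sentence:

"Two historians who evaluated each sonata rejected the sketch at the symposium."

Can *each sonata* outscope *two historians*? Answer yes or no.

*each sonata* sits inside the relative clause *who evaluated each sonata*.
The relative clause forms an island for QR, so the quantifier is confined to the head noun's restrictor.
So *each sonata* cannot raise high enough to outscope *two historians*; only the surface ordering *two historians* > *each sonata* is available.

No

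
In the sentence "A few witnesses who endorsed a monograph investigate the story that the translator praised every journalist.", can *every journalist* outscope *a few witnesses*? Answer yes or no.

*every journalist* occurs within the complex NP *the story that the translator praised every journalist*.
The complex NP is opaque for QR — the quantifier is frozen inside the noun's complement.
The inverse ordering *every journalist* > *a few witnesses* is therefore underivable.

No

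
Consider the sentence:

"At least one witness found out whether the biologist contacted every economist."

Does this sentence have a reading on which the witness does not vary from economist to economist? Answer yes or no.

That reading corresponds to *at least one witness* > *every economist*.
That is the surface-scope ordering, which is always one of the available readings — island constraints only ever restrict inverse scope.

Yes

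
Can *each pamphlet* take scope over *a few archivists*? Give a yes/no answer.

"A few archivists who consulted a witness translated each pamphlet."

*each pamphlet* is a matrix argument; only *a few archivists* is modified by the relative clause *who consulted a witness*, so the RC island is irrelevant to the target quantifier.
Since no island is crossed, the inverse ordering is licensed alongside surface scope.

Yes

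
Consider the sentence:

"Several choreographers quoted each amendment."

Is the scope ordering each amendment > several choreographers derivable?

*each amendment* and *several choreographers* are in the same minimal clause.
QR within a single clause is free, so the lower quantifier may take scope over the higher one.
Both orderings are possible: *several choreographers* > *each amendment* and *each amendment* > *several choreographers*.

Yes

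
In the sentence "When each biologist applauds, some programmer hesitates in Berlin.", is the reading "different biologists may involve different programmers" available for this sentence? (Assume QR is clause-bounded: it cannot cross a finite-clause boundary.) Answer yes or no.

The described interpretation is the *each biologist* > *some programmer* scoping.
*each biologist* occurs within the adjunct clause *when each biologist applauds*.
Since the clause is an adjunct (not a complement), the Adjunct Condition blocks QR across its edge.
So the wide-scope reading for *each biologist* is blocked.

No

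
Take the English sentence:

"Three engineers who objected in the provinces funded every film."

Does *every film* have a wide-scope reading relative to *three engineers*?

Yes

*every film* is a matrix argument; only *three engineers* is modified by the relative clause *who objected in the provinces*, so the RC island is irrelevant to the target quantifier.
No island intervenes, so both surface and inverse scope are derivable.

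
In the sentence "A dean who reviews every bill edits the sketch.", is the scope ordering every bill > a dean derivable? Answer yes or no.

No

The DP *every bill* is contained in the relative clause *who reviews every bill*.
Quantifiers inside a relative clause are trapped there; the RC boundary blocks QR.
So *every bill* cannot raise to a position above *a dean*.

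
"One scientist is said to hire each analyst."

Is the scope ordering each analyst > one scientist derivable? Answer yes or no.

Raising constructions are monoclausal for scope purposes; *each analyst* is not separated from *one scientist* by any island.
With no island boundary between them, the object can take inverse scope over the subject via ordinary QR within the clause.

Yes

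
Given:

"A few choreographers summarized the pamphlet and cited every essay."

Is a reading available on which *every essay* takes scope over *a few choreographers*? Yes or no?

The target quantifier *every essay* is part of one conjunct of the coordinate structure (*cited every essay*).
A quantifier cannot raise out of one conjunct of a coordination across the whole coordinate structure — the CSC applies to QR.
So *every essay* cannot raise high enough to outscope *a few choreographers*; only the surface ordering *a few choreographers* > *every essay* is available.

No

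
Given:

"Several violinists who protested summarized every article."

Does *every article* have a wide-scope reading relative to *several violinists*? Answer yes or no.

*every article* is a matrix argument; only *several violinists* is modified by the relative clause *who protested*, so the RC island is irrelevant to the target quantifier.
With no island boundary between them, the object can take inverse scope over the subject via ordinary QR within the clause.
The sentence is scopally ambiguous between *several violinists* > *every article* and *every article* > *several violinists*.

Yes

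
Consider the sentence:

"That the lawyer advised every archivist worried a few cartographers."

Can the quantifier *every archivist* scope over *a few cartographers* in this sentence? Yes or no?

The target quantifier *every archivist* is part of the sentential subject *that the lawyer advised every archivist*.
The Sentential Subject Constraint rules out raising the quantifier out of the that-clause subject.
So the wide-scope reading for *every archivist* is blocked.

No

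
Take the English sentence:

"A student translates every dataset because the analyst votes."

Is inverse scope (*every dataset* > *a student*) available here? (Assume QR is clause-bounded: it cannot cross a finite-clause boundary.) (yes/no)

The adjunct clause does not contain *every dataset*, which is the matrix object.
Clause-internal QR can adjoin the lower DP above the subject, yielding the inverse reading.
The sentence is scopally ambiguous between *a student* > *every dataset* and *every dataset* > *a student*.

Yes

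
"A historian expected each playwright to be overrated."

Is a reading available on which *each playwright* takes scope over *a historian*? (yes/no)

This is an ECM construction: *each playwright* is the infinitival subject, Case-marked by the matrix verb, and the infinitive is transparent for QR.
No island intervenes, so both surface and inverse scope are derivable.

Yes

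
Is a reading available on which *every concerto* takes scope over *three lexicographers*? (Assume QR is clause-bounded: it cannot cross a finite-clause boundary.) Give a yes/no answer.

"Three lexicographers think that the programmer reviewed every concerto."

No

*every concerto* is embedded in the finite complement clause *that the programmer reviewed every concerto*.
Under clause-bounded QR, a quantifier in an embedded finite clause cannot raise into the matrix clause.
The inverse ordering *every concerto* > *three lexicographers* is therefore underivable.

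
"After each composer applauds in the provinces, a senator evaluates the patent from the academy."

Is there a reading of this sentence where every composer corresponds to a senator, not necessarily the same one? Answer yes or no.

The described interpretation is the *each composer* > *a senator* scoping.
The DP *each composer* is contained in the adjunct clause *after each composer applauds in the provinces*.
Adjunct clauses are scope islands: a quantifier inside an adjunct cannot raise into the matrix clause.
The ordering *each composer* > *a senator* is therefore underivable.

No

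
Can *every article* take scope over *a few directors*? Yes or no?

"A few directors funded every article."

Yes

*every article* is the matrix object and *a few directors* the matrix subject; the two are clausemates.
No island intervenes, so both surface and inverse scope are derivable.
Both orderings are possible: *a few directors* > *every article* and *every article* > *a few directors*.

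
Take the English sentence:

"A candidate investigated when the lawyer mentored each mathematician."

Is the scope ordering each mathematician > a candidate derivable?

No

*each mathematician* occurs within the embedded question *when the lawyer mentored each mathematician*.
QR across an interrogative CP boundary is ruled out as a wh-island violation.
*each mathematician* > *a candidate* would require crossing that boundary, which is illicit.
(Only the surface reading survives: one fixed candidate with respect to all the relevant mathematicians.)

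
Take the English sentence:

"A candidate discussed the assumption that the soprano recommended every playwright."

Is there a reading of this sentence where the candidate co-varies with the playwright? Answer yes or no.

No

The described interpretation is the *every playwright* > *a candidate* scoping.
The DP *every playwright* is contained in the complex NP *the assumption that the soprano recommended every playwright*.
A that-clause complement to a noun is an island; QR cannot cross the NP boundary.
So *every playwright* cannot raise high enough to outscope *a candidate*; only the surface ordering *a candidate* > *every playwright* is available.
(Only the surface reading survives: one fixed candidate with respect to all the relevant playwrights.)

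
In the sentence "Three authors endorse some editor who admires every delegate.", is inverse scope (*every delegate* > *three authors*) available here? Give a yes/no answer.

No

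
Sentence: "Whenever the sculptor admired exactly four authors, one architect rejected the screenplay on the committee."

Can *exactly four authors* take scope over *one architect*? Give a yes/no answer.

*exactly four authors* is embedded in the adjunct clause *whenever the sculptor admired exactly four authors*.
The adjunct-island constraint bars QR out of an adverbial clause.
The ordering *exactly four authors* > *one architect* is therefore underivable.

No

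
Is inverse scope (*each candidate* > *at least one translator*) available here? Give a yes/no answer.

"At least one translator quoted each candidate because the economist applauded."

Yes

Neither queried DP is inside the adjunct, so the adjunct-island constraint does not apply.
Clause-internal QR can adjoin the lower DP above the subject, yielding the inverse reading.
The sentence is scopally ambiguous between *at least one translator* > *each candidate* and *each candidate* > *at least one translator*.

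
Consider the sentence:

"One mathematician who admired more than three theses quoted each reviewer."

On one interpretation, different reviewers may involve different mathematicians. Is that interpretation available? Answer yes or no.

The paraphrase describes the scope ordering *each reviewer* > *one mathematician*.
*each reviewer* sits in the matrix clause, not in the relative clause on *one mathematician*.
QR within a single clause is free, so the lower quantifier may take scope over the higher one.
Both orderings are possible: *one mathematician* > *each reviewer* and *each reviewer* > *one mathematician*.

Yes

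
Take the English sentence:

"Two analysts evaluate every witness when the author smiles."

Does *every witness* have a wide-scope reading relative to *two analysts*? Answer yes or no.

Yes

Although there is an adjunct clause, *every witness* is in the main clause, not inside the adjunct.
With no island boundary between them, the object can take inverse scope over the subject via ordinary QR within the clause.
The sentence is scopally ambiguous between *two analysts* > *every witness* and *every witness* > *two analysts*.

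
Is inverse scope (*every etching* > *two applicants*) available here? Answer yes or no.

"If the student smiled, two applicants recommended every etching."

Yes

*every etching* is a matrix argument; the adjunct is an island but the target quantifier is outside it.
With no island boundary between them, the object can take inverse scope over the subject via ordinary QR within the clause.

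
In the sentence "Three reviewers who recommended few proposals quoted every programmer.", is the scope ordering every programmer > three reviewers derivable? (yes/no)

Yes

*every programmer* sits in the matrix clause, not in the relative clause on *three reviewers*.
Since no island is crossed, the inverse ordering is licensed alongside surface scope.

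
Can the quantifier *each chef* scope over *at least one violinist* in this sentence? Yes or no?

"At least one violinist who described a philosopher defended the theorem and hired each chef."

No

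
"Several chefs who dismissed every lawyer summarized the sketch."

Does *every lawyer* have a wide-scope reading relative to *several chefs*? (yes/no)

*every lawyer* sits inside the relative clause *who dismissed every lawyer*.
Relative clauses block scope extraction: QR cannot target a position outside the modified NP.
*every lawyer* > *several chefs* would require crossing that boundary, which is illicit.

No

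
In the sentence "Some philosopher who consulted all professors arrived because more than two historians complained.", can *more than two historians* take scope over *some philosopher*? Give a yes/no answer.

No

The target quantifier *more than two historians* is part of the adjunct clause *because more than two historians complained*.
Adjunct clauses are scope islands: a quantifier inside an adjunct cannot raise into the matrix clause.
*more than two historians* is confined to the island and cannot take scope over *some philosopher*.
(Only the surface reading survives: one fixed philosopher with respect to all the relevant historians.)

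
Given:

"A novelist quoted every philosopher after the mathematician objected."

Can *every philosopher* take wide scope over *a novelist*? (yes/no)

*every philosopher* is a matrix argument; the adjunct is an island but the target quantifier is outside it.
Clause-internal QR can adjoin the lower DP above the subject, yielding the inverse reading.
The sentence is scopally ambiguous between *a novelist* > *every philosopher* and *every philosopher* > *a novelist*.

Yes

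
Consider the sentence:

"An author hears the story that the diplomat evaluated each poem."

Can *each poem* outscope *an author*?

No

Structurally, *each poem* is inside the complex NP *the story that the diplomat evaluated each poem*.
The Complex NP Constraint bars QR out of the complement clause of a noun.
So *each poem* cannot raise high enough to outscope *an author*; only the surface ordering *an author* > *each poem* is available.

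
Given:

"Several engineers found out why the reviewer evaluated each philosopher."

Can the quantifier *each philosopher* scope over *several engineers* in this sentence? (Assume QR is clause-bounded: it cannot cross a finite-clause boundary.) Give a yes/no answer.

No

The target quantifier *each philosopher* is part of the embedded question *why the reviewer evaluated each philosopher*.
An indirect question is a wh-island; the filled [Spec,CP] blocks QR across the CP edge.
*each philosopher* is confined to the island and cannot take scope over *several engineers*.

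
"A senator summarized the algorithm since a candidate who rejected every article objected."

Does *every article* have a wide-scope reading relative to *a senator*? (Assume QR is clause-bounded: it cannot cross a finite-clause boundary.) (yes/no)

No

*every article* occurs within the relative clause *who rejected every article*, which is itself inside the adjunct *since a candidate who rejected every article objected*.
Nested islands: the RC island is itself inside an adjunct island, so wide scope is doubly excluded.
So *every article* cannot raise to a position above *a senator*.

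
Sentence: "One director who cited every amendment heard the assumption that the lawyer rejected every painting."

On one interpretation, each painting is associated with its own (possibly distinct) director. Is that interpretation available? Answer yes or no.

That reading corresponds to *every painting* > *one director*.
The DP *every painting* is contained in the complex NP *the assumption that the lawyer rejected every painting*.
Since the clause is the complement of a nominal head, the CNPC blocks scope extraction.
Hence only narrow scope for *every painting* (under *one director*) survives.

No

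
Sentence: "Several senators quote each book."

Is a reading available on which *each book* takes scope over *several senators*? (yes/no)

*several senators* and *each book* are co-arguments of the matrix verb, with nothing but a clause-internal boundary between them.
QR within a single clause is free, so the lower quantifier may take scope over the higher one.

Yes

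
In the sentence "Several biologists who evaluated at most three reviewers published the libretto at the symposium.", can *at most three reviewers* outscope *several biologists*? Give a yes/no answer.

*at most three reviewers* sits inside the relative clause *who evaluated at most three reviewers*.
QR out of a relative clause is ruled out by the relative-clause island constraint.
Hence only narrow scope for *at most three reviewers* (under *several biologists*) survives.

No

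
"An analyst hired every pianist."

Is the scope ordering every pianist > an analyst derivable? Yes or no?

Yes

*every pianist* and *an analyst* are in the same minimal clause.
No island intervenes, so both surface and inverse scope are derivable.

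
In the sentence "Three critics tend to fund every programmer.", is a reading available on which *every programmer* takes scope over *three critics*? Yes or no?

Yes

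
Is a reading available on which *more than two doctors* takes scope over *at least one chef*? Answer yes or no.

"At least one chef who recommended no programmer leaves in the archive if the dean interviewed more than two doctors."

No

The DP *more than two doctors* is contained in the adjunct clause *if the dean interviewed more than two doctors*.
Adverbial clauses are not L-marked, so they are barriers for QR — the quantifier cannot escape the adjunct.
Hence only narrow scope for *more than two doctors* (under *at least one chef*) survives.
(Only the surface reading survives: one fixed chef with respect to all the relevant doctors.)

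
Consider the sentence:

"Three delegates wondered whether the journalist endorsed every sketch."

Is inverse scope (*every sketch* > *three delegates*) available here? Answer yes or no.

The DP *every sketch* is contained in the embedded question *whether the journalist endorsed every sketch*.
Embedded wh-clauses are opaque for QR, so the quantifier stays inside the question.
So *every sketch* cannot raise to a position above *three delegates*.

No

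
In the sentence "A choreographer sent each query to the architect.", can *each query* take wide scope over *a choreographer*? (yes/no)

Yes

*each query* is the matrix object and *a choreographer* the matrix subject; the two are clausemates.
No island intervenes, so both surface and inverse scope are derivable.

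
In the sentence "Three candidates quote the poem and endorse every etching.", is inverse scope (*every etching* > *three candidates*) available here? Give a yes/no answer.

*every etching* is embedded in one conjunct of the coordinate structure (*endorse every etching*).
The Coordinate Structure Constraint blocks movement (including QR) out of a single conjunct.
Hence only narrow scope for *every etching* (under *three candidates*) survives.

No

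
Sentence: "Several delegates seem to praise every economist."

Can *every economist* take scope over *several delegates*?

*every economist* is inside a raising infinitive, which is transparent to QR (no CP barrier), so it behaves as a matrix argument.
Nothing blocks QR of the lower DP to a position above the higher one, so inverse scope is available.
The sentence is scopally ambiguous between *several delegates* > *every economist* and *every economist* > *several delegates*.

Yes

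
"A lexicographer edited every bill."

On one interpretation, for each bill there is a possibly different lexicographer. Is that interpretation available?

This is the *every bill* > *a lexicographer* reading.
Both DPs are arguments of the same predicate; there is no clause or island boundary between them.
No island intervenes, so both surface and inverse scope are derivable.
Both orderings are possible: *a lexicographer* > *every bill* and *every bill* > *a lexicographer*.

Yes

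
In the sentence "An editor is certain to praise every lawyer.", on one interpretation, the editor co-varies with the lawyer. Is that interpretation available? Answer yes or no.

The described interpretation is the *every lawyer* > *an editor* scoping.
Infinitival complements of raising predicates do not block QR; *every lawyer* and *an editor* are effectively clausemates.
With no island boundary between them, the object can take inverse scope over the subject via ordinary QR within the clause.

Yes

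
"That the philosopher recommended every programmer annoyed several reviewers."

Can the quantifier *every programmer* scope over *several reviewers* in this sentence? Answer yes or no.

No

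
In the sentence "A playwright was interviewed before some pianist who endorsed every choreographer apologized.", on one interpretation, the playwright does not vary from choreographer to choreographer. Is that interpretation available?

Yes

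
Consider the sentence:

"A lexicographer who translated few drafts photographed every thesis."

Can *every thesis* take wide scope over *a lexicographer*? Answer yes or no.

Although the sentence contains a relative clause (*who translated few drafts*), *every thesis* is outside it, in the matrix VP.
Nothing blocks QR of the lower DP to a position above the higher one, so inverse scope is available.

Yes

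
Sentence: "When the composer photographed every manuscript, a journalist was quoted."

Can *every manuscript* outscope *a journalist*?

No

Structurally, *every manuscript* is inside the adjunct clause *when the composer photographed every manuscript*.
Adverbial clauses are not L-marked, so they are barriers for QR — the quantifier cannot escape the adjunct.
So the wide-scope reading for *every manuscript* is blocked.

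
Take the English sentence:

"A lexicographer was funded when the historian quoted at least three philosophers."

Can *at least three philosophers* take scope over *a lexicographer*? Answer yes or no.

Structurally, *at least three philosophers* is inside the adjunct clause *when the historian quoted at least three philosophers*.
Adjunct clauses are scope islands: a quantifier inside an adjunct cannot raise into the matrix clause.
*at least three philosophers* > *a lexicographer* would require crossing that boundary, which is illicit.
(Only the surface reading survives: one fixed lexicographer with respect to all the relevant philosophers.)

No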